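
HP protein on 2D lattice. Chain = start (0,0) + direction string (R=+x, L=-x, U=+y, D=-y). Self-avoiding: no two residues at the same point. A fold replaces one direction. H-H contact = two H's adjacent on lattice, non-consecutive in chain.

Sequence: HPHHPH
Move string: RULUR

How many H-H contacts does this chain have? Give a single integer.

Answer: 2

Derivation:
Positions: [(0, 0), (1, 0), (1, 1), (0, 1), (0, 2), (1, 2)]
H-H contact: residue 0 @(0,0) - residue 3 @(0, 1)
H-H contact: residue 2 @(1,1) - residue 5 @(1, 2)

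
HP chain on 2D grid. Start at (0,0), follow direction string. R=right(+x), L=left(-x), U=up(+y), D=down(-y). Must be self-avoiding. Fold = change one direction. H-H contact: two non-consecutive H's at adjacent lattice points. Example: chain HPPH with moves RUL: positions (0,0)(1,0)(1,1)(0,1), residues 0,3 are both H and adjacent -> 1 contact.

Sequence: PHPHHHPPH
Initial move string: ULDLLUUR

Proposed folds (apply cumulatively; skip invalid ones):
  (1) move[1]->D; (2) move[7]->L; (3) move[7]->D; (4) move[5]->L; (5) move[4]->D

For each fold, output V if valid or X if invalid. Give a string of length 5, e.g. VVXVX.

Answer: XVXVV

Derivation:
Initial: ULDLLUUR -> [(0, 0), (0, 1), (-1, 1), (-1, 0), (-2, 0), (-3, 0), (-3, 1), (-3, 2), (-2, 2)]
Fold 1: move[1]->D => UDDLLUUR INVALID (collision), skipped
Fold 2: move[7]->L => ULDLLUUL VALID
Fold 3: move[7]->D => ULDLLUUD INVALID (collision), skipped
Fold 4: move[5]->L => ULDLLLUL VALID
Fold 5: move[4]->D => ULDLDLUL VALID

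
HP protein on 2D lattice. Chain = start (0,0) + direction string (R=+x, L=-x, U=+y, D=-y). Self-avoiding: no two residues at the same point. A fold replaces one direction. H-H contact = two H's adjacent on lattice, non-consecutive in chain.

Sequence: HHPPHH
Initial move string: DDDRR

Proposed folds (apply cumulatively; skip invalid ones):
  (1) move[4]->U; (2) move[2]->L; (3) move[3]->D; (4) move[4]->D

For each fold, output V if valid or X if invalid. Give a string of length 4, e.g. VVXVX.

Answer: VXXV

Derivation:
Initial: DDDRR -> [(0, 0), (0, -1), (0, -2), (0, -3), (1, -3), (2, -3)]
Fold 1: move[4]->U => DDDRU VALID
Fold 2: move[2]->L => DDLRU INVALID (collision), skipped
Fold 3: move[3]->D => DDDDU INVALID (collision), skipped
Fold 4: move[4]->D => DDDRD VALID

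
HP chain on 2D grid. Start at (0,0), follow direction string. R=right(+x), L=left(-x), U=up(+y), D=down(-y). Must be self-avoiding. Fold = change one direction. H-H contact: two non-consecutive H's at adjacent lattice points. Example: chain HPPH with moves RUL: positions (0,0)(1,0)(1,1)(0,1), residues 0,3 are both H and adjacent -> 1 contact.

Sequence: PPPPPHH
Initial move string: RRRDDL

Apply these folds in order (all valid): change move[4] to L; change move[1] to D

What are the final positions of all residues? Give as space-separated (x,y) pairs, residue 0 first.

Initial moves: RRRDDL
Fold: move[4]->L => RRRDLL (positions: [(0, 0), (1, 0), (2, 0), (3, 0), (3, -1), (2, -1), (1, -1)])
Fold: move[1]->D => RDRDLL (positions: [(0, 0), (1, 0), (1, -1), (2, -1), (2, -2), (1, -2), (0, -2)])

Answer: (0,0) (1,0) (1,-1) (2,-1) (2,-2) (1,-2) (0,-2)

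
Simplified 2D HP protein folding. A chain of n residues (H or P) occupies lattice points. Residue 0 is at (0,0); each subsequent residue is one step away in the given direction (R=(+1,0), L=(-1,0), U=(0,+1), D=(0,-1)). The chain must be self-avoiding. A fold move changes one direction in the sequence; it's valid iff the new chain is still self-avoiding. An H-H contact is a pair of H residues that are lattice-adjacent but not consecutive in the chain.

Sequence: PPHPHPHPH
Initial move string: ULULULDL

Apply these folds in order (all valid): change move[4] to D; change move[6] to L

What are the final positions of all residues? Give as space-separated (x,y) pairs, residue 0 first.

Initial moves: ULULULDL
Fold: move[4]->D => ULULDLDL (positions: [(0, 0), (0, 1), (-1, 1), (-1, 2), (-2, 2), (-2, 1), (-3, 1), (-3, 0), (-4, 0)])
Fold: move[6]->L => ULULDLLL (positions: [(0, 0), (0, 1), (-1, 1), (-1, 2), (-2, 2), (-2, 1), (-3, 1), (-4, 1), (-5, 1)])

Answer: (0,0) (0,1) (-1,1) (-1,2) (-2,2) (-2,1) (-3,1) (-4,1) (-5,1)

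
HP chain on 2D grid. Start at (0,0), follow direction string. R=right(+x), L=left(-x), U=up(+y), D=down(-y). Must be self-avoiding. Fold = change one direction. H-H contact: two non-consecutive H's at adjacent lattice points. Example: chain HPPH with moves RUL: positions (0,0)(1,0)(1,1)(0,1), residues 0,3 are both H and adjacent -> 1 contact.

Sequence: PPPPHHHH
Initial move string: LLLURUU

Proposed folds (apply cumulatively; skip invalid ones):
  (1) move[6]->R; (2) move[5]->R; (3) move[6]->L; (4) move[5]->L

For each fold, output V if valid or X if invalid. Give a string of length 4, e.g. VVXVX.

Initial: LLLURUU -> [(0, 0), (-1, 0), (-2, 0), (-3, 0), (-3, 1), (-2, 1), (-2, 2), (-2, 3)]
Fold 1: move[6]->R => LLLURUR VALID
Fold 2: move[5]->R => LLLURRR VALID
Fold 3: move[6]->L => LLLURRL INVALID (collision), skipped
Fold 4: move[5]->L => LLLURLR INVALID (collision), skipped

Answer: VVXX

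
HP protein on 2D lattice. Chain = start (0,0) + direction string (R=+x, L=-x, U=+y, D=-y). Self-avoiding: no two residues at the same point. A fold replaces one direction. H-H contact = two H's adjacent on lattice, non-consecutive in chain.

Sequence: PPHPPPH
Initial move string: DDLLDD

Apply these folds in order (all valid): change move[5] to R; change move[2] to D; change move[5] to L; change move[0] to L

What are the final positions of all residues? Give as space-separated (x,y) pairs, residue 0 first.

Initial moves: DDLLDD
Fold: move[5]->R => DDLLDR (positions: [(0, 0), (0, -1), (0, -2), (-1, -2), (-2, -2), (-2, -3), (-1, -3)])
Fold: move[2]->D => DDDLDR (positions: [(0, 0), (0, -1), (0, -2), (0, -3), (-1, -3), (-1, -4), (0, -4)])
Fold: move[5]->L => DDDLDL (positions: [(0, 0), (0, -1), (0, -2), (0, -3), (-1, -3), (-1, -4), (-2, -4)])
Fold: move[0]->L => LDDLDL (positions: [(0, 0), (-1, 0), (-1, -1), (-1, -2), (-2, -2), (-2, -3), (-3, -3)])

Answer: (0,0) (-1,0) (-1,-1) (-1,-2) (-2,-2) (-2,-3) (-3,-3)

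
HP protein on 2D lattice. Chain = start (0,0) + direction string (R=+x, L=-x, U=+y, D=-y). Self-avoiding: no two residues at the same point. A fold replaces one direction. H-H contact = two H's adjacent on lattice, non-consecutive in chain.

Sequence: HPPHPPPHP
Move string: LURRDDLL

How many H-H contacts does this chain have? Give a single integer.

Positions: [(0, 0), (-1, 0), (-1, 1), (0, 1), (1, 1), (1, 0), (1, -1), (0, -1), (-1, -1)]
H-H contact: residue 0 @(0,0) - residue 3 @(0, 1)
H-H contact: residue 0 @(0,0) - residue 7 @(0, -1)

Answer: 2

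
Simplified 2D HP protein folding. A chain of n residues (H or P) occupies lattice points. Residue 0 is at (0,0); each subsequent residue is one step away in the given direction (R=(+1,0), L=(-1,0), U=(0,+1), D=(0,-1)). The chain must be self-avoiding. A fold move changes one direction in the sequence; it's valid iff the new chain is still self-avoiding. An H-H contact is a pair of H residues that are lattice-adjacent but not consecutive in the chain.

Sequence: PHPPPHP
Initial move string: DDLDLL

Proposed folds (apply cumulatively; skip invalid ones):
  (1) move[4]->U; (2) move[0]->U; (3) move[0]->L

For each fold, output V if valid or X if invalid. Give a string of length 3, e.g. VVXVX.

Answer: XXV

Derivation:
Initial: DDLDLL -> [(0, 0), (0, -1), (0, -2), (-1, -2), (-1, -3), (-2, -3), (-3, -3)]
Fold 1: move[4]->U => DDLDUL INVALID (collision), skipped
Fold 2: move[0]->U => UDLDLL INVALID (collision), skipped
Fold 3: move[0]->L => LDLDLL VALID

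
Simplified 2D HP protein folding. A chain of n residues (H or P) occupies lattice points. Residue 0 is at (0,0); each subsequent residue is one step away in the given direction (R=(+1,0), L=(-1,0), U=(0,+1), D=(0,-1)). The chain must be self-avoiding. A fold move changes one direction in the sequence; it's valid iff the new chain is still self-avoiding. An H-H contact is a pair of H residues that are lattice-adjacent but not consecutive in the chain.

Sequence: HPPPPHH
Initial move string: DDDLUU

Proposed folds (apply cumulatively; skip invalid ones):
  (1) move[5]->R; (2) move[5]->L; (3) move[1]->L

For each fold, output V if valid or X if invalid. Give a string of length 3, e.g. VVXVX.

Answer: XVV

Derivation:
Initial: DDDLUU -> [(0, 0), (0, -1), (0, -2), (0, -3), (-1, -3), (-1, -2), (-1, -1)]
Fold 1: move[5]->R => DDDLUR INVALID (collision), skipped
Fold 2: move[5]->L => DDDLUL VALID
Fold 3: move[1]->L => DLDLUL VALID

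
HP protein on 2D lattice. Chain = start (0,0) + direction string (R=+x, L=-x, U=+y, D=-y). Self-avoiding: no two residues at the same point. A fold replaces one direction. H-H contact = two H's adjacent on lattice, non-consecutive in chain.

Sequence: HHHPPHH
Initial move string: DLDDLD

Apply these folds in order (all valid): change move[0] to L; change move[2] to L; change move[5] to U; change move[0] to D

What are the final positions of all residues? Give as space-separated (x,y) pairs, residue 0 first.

Initial moves: DLDDLD
Fold: move[0]->L => LLDDLD (positions: [(0, 0), (-1, 0), (-2, 0), (-2, -1), (-2, -2), (-3, -2), (-3, -3)])
Fold: move[2]->L => LLLDLD (positions: [(0, 0), (-1, 0), (-2, 0), (-3, 0), (-3, -1), (-4, -1), (-4, -2)])
Fold: move[5]->U => LLLDLU (positions: [(0, 0), (-1, 0), (-2, 0), (-3, 0), (-3, -1), (-4, -1), (-4, 0)])
Fold: move[0]->D => DLLDLU (positions: [(0, 0), (0, -1), (-1, -1), (-2, -1), (-2, -2), (-3, -2), (-3, -1)])

Answer: (0,0) (0,-1) (-1,-1) (-2,-1) (-2,-2) (-3,-2) (-3,-1)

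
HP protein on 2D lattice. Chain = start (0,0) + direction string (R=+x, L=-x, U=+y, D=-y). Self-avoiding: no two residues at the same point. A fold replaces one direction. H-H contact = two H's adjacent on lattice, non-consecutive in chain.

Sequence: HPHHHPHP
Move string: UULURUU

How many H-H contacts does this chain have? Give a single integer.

Answer: 0

Derivation:
Positions: [(0, 0), (0, 1), (0, 2), (-1, 2), (-1, 3), (0, 3), (0, 4), (0, 5)]
No H-H contacts found.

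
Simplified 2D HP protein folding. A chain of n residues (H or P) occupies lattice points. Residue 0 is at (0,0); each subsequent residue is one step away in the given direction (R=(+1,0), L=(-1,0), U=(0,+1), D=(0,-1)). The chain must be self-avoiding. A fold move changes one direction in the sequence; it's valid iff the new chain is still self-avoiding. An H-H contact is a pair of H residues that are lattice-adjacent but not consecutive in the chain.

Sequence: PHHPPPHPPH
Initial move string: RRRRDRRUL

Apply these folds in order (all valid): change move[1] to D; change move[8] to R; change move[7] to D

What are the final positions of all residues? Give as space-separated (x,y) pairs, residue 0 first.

Initial moves: RRRRDRRUL
Fold: move[1]->D => RDRRDRRUL (positions: [(0, 0), (1, 0), (1, -1), (2, -1), (3, -1), (3, -2), (4, -2), (5, -2), (5, -1), (4, -1)])
Fold: move[8]->R => RDRRDRRUR (positions: [(0, 0), (1, 0), (1, -1), (2, -1), (3, -1), (3, -2), (4, -2), (5, -2), (5, -1), (6, -1)])
Fold: move[7]->D => RDRRDRRDR (positions: [(0, 0), (1, 0), (1, -1), (2, -1), (3, -1), (3, -2), (4, -2), (5, -2), (5, -3), (6, -3)])

Answer: (0,0) (1,0) (1,-1) (2,-1) (3,-1) (3,-2) (4,-2) (5,-2) (5,-3) (6,-3)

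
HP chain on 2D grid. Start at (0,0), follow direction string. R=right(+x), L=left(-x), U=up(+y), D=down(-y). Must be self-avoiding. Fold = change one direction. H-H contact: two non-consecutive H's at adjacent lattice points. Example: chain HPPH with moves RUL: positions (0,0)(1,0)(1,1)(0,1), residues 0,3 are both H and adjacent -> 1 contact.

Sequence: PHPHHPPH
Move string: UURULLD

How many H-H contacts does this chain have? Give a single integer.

Positions: [(0, 0), (0, 1), (0, 2), (1, 2), (1, 3), (0, 3), (-1, 3), (-1, 2)]
No H-H contacts found.

Answer: 0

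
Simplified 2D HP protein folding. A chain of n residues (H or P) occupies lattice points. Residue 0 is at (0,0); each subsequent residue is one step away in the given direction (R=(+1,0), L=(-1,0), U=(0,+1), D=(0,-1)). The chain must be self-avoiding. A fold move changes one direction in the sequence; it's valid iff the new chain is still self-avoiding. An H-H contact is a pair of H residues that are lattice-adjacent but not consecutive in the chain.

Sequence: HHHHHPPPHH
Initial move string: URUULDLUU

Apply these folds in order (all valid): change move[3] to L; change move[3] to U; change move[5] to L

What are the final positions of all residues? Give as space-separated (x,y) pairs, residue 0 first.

Answer: (0,0) (0,1) (1,1) (1,2) (1,3) (0,3) (-1,3) (-2,3) (-2,4) (-2,5)

Derivation:
Initial moves: URUULDLUU
Fold: move[3]->L => URULLDLUU (positions: [(0, 0), (0, 1), (1, 1), (1, 2), (0, 2), (-1, 2), (-1, 1), (-2, 1), (-2, 2), (-2, 3)])
Fold: move[3]->U => URUULDLUU (positions: [(0, 0), (0, 1), (1, 1), (1, 2), (1, 3), (0, 3), (0, 2), (-1, 2), (-1, 3), (-1, 4)])
Fold: move[5]->L => URUULLLUU (positions: [(0, 0), (0, 1), (1, 1), (1, 2), (1, 3), (0, 3), (-1, 3), (-2, 3), (-2, 4), (-2, 5)])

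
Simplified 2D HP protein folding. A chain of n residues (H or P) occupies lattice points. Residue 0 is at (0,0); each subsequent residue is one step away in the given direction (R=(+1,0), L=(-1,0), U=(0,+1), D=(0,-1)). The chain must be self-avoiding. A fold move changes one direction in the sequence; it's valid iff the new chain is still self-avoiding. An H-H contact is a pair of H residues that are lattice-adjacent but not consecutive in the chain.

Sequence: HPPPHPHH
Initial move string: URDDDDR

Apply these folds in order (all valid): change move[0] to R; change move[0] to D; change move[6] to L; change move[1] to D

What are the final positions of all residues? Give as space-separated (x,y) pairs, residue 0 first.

Initial moves: URDDDDR
Fold: move[0]->R => RRDDDDR (positions: [(0, 0), (1, 0), (2, 0), (2, -1), (2, -2), (2, -3), (2, -4), (3, -4)])
Fold: move[0]->D => DRDDDDR (positions: [(0, 0), (0, -1), (1, -1), (1, -2), (1, -3), (1, -4), (1, -5), (2, -5)])
Fold: move[6]->L => DRDDDDL (positions: [(0, 0), (0, -1), (1, -1), (1, -2), (1, -3), (1, -4), (1, -5), (0, -5)])
Fold: move[1]->D => DDDDDDL (positions: [(0, 0), (0, -1), (0, -2), (0, -3), (0, -4), (0, -5), (0, -6), (-1, -6)])

Answer: (0,0) (0,-1) (0,-2) (0,-3) (0,-4) (0,-5) (0,-6) (-1,-6)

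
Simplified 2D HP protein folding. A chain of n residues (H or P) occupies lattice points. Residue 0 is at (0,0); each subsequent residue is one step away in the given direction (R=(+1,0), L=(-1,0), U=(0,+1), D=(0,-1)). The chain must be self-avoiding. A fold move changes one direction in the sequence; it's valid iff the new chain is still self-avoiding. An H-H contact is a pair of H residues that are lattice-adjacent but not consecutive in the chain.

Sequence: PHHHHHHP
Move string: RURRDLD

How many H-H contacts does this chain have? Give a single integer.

Positions: [(0, 0), (1, 0), (1, 1), (2, 1), (3, 1), (3, 0), (2, 0), (2, -1)]
H-H contact: residue 1 @(1,0) - residue 6 @(2, 0)
H-H contact: residue 3 @(2,1) - residue 6 @(2, 0)

Answer: 2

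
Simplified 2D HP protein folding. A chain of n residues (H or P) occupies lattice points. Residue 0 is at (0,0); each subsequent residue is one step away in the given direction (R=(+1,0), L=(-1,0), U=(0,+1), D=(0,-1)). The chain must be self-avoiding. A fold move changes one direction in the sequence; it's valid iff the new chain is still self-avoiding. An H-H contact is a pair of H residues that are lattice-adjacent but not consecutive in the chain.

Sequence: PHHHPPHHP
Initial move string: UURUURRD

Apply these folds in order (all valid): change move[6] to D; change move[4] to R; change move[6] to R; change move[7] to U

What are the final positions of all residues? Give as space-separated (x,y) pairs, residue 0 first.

Answer: (0,0) (0,1) (0,2) (1,2) (1,3) (2,3) (3,3) (4,3) (4,4)

Derivation:
Initial moves: UURUURRD
Fold: move[6]->D => UURUURDD (positions: [(0, 0), (0, 1), (0, 2), (1, 2), (1, 3), (1, 4), (2, 4), (2, 3), (2, 2)])
Fold: move[4]->R => UURURRDD (positions: [(0, 0), (0, 1), (0, 2), (1, 2), (1, 3), (2, 3), (3, 3), (3, 2), (3, 1)])
Fold: move[6]->R => UURURRRD (positions: [(0, 0), (0, 1), (0, 2), (1, 2), (1, 3), (2, 3), (3, 3), (4, 3), (4, 2)])
Fold: move[7]->U => UURURRRU (positions: [(0, 0), (0, 1), (0, 2), (1, 2), (1, 3), (2, 3), (3, 3), (4, 3), (4, 4)])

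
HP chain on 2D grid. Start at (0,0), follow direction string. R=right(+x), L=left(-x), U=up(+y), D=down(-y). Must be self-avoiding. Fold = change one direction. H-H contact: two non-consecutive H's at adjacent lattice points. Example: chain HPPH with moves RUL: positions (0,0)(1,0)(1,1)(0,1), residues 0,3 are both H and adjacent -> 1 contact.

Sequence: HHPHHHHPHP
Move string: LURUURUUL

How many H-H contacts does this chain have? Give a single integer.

Positions: [(0, 0), (-1, 0), (-1, 1), (0, 1), (0, 2), (0, 3), (1, 3), (1, 4), (1, 5), (0, 5)]
H-H contact: residue 0 @(0,0) - residue 3 @(0, 1)

Answer: 1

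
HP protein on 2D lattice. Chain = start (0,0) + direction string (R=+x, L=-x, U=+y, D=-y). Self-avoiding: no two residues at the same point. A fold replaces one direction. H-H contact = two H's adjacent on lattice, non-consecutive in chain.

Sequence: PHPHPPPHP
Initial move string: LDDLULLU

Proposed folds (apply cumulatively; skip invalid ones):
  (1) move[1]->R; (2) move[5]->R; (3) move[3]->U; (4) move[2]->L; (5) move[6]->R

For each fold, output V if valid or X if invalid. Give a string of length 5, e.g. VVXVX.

Initial: LDDLULLU -> [(0, 0), (-1, 0), (-1, -1), (-1, -2), (-2, -2), (-2, -1), (-3, -1), (-4, -1), (-4, 0)]
Fold 1: move[1]->R => LRDLULLU INVALID (collision), skipped
Fold 2: move[5]->R => LDDLURLU INVALID (collision), skipped
Fold 3: move[3]->U => LDDUULLU INVALID (collision), skipped
Fold 4: move[2]->L => LDLLULLU VALID
Fold 5: move[6]->R => LDLLULRU INVALID (collision), skipped

Answer: XXXVX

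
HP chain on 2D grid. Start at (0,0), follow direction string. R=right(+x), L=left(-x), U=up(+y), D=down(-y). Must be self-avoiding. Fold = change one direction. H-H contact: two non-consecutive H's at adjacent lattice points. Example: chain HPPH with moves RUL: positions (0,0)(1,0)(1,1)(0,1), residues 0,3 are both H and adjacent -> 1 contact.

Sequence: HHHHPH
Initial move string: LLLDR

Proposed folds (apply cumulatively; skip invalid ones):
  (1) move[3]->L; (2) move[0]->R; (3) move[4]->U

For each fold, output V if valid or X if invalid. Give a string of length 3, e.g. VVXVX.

Initial: LLLDR -> [(0, 0), (-1, 0), (-2, 0), (-3, 0), (-3, -1), (-2, -1)]
Fold 1: move[3]->L => LLLLR INVALID (collision), skipped
Fold 2: move[0]->R => RLLDR INVALID (collision), skipped
Fold 3: move[4]->U => LLLDU INVALID (collision), skipped

Answer: XXX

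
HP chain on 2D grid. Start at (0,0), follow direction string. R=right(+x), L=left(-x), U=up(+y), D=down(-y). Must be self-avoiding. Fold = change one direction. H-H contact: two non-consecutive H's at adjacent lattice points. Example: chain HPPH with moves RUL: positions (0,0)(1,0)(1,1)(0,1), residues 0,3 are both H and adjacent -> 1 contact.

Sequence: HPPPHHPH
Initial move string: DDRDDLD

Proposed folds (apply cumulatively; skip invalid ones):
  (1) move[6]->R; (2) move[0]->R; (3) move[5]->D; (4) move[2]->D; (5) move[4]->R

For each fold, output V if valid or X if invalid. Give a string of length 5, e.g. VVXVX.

Answer: XVVVV

Derivation:
Initial: DDRDDLD -> [(0, 0), (0, -1), (0, -2), (1, -2), (1, -3), (1, -4), (0, -4), (0, -5)]
Fold 1: move[6]->R => DDRDDLR INVALID (collision), skipped
Fold 2: move[0]->R => RDRDDLD VALID
Fold 3: move[5]->D => RDRDDDD VALID
Fold 4: move[2]->D => RDDDDDD VALID
Fold 5: move[4]->R => RDDDRDD VALID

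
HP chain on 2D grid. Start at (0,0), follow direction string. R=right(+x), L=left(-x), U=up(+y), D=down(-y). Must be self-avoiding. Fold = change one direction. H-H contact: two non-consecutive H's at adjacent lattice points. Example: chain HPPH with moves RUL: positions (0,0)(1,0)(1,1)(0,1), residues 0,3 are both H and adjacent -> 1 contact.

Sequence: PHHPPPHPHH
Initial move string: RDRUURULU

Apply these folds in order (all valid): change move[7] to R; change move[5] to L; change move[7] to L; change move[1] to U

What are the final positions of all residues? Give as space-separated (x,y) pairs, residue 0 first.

Initial moves: RDRUURULU
Fold: move[7]->R => RDRUURURU (positions: [(0, 0), (1, 0), (1, -1), (2, -1), (2, 0), (2, 1), (3, 1), (3, 2), (4, 2), (4, 3)])
Fold: move[5]->L => RDRUULURU (positions: [(0, 0), (1, 0), (1, -1), (2, -1), (2, 0), (2, 1), (1, 1), (1, 2), (2, 2), (2, 3)])
Fold: move[7]->L => RDRUULULU (positions: [(0, 0), (1, 0), (1, -1), (2, -1), (2, 0), (2, 1), (1, 1), (1, 2), (0, 2), (0, 3)])
Fold: move[1]->U => RURUULULU (positions: [(0, 0), (1, 0), (1, 1), (2, 1), (2, 2), (2, 3), (1, 3), (1, 4), (0, 4), (0, 5)])

Answer: (0,0) (1,0) (1,1) (2,1) (2,2) (2,3) (1,3) (1,4) (0,4) (0,5)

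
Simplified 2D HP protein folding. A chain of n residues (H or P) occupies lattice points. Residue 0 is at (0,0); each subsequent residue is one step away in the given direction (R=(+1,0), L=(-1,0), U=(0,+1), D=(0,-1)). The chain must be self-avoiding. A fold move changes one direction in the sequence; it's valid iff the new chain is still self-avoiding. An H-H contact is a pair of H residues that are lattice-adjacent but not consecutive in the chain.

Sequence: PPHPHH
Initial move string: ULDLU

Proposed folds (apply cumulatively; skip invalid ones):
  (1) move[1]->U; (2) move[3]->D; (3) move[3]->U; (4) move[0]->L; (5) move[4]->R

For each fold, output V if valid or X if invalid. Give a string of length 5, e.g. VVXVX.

Initial: ULDLU -> [(0, 0), (0, 1), (-1, 1), (-1, 0), (-2, 0), (-2, 1)]
Fold 1: move[1]->U => UUDLU INVALID (collision), skipped
Fold 2: move[3]->D => ULDDU INVALID (collision), skipped
Fold 3: move[3]->U => ULDUU INVALID (collision), skipped
Fold 4: move[0]->L => LLDLU VALID
Fold 5: move[4]->R => LLDLR INVALID (collision), skipped

Answer: XXXVX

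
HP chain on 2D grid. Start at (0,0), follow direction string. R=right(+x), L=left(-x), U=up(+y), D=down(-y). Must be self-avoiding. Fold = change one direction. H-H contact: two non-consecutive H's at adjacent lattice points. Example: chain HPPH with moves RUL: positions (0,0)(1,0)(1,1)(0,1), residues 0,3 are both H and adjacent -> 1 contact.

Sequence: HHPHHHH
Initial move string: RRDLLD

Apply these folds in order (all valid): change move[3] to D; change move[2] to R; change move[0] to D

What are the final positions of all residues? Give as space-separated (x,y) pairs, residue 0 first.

Answer: (0,0) (0,-1) (1,-1) (2,-1) (2,-2) (1,-2) (1,-3)

Derivation:
Initial moves: RRDLLD
Fold: move[3]->D => RRDDLD (positions: [(0, 0), (1, 0), (2, 0), (2, -1), (2, -2), (1, -2), (1, -3)])
Fold: move[2]->R => RRRDLD (positions: [(0, 0), (1, 0), (2, 0), (3, 0), (3, -1), (2, -1), (2, -2)])
Fold: move[0]->D => DRRDLD (positions: [(0, 0), (0, -1), (1, -1), (2, -1), (2, -2), (1, -2), (1, -3)])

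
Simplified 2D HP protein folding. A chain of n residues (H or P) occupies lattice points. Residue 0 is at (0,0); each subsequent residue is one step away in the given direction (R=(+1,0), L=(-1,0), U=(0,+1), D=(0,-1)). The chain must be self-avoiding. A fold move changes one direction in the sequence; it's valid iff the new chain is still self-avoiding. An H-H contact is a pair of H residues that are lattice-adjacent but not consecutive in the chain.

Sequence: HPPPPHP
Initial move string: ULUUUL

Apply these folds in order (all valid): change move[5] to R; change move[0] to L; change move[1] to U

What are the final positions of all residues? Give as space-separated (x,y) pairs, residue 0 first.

Initial moves: ULUUUL
Fold: move[5]->R => ULUUUR (positions: [(0, 0), (0, 1), (-1, 1), (-1, 2), (-1, 3), (-1, 4), (0, 4)])
Fold: move[0]->L => LLUUUR (positions: [(0, 0), (-1, 0), (-2, 0), (-2, 1), (-2, 2), (-2, 3), (-1, 3)])
Fold: move[1]->U => LUUUUR (positions: [(0, 0), (-1, 0), (-1, 1), (-1, 2), (-1, 3), (-1, 4), (0, 4)])

Answer: (0,0) (-1,0) (-1,1) (-1,2) (-1,3) (-1,4) (0,4)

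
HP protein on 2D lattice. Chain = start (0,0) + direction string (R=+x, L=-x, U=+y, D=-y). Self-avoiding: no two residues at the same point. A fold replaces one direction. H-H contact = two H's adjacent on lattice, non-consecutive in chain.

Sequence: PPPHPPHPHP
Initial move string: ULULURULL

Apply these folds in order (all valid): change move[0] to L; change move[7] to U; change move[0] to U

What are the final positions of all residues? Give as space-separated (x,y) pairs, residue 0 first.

Initial moves: ULULURULL
Fold: move[0]->L => LLULURULL (positions: [(0, 0), (-1, 0), (-2, 0), (-2, 1), (-3, 1), (-3, 2), (-2, 2), (-2, 3), (-3, 3), (-4, 3)])
Fold: move[7]->U => LLULURUUL (positions: [(0, 0), (-1, 0), (-2, 0), (-2, 1), (-3, 1), (-3, 2), (-2, 2), (-2, 3), (-2, 4), (-3, 4)])
Fold: move[0]->U => ULULURUUL (positions: [(0, 0), (0, 1), (-1, 1), (-1, 2), (-2, 2), (-2, 3), (-1, 3), (-1, 4), (-1, 5), (-2, 5)])

Answer: (0,0) (0,1) (-1,1) (-1,2) (-2,2) (-2,3) (-1,3) (-1,4) (-1,5) (-2,5)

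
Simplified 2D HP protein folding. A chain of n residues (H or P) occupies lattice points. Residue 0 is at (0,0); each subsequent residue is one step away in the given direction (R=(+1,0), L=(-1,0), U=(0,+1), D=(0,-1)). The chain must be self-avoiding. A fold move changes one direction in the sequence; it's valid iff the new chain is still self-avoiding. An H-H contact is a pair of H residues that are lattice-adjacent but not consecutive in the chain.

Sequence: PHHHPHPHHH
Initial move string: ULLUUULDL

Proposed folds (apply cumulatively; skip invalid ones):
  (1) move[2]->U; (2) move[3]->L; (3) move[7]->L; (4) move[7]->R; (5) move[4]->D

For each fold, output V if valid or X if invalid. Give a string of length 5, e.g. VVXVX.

Initial: ULLUUULDL -> [(0, 0), (0, 1), (-1, 1), (-2, 1), (-2, 2), (-2, 3), (-2, 4), (-3, 4), (-3, 3), (-4, 3)]
Fold 1: move[2]->U => ULUUUULDL VALID
Fold 2: move[3]->L => ULULUULDL VALID
Fold 3: move[7]->L => ULULUULLL VALID
Fold 4: move[7]->R => ULULUULRL INVALID (collision), skipped
Fold 5: move[4]->D => ULULDULLL INVALID (collision), skipped

Answer: VVVXX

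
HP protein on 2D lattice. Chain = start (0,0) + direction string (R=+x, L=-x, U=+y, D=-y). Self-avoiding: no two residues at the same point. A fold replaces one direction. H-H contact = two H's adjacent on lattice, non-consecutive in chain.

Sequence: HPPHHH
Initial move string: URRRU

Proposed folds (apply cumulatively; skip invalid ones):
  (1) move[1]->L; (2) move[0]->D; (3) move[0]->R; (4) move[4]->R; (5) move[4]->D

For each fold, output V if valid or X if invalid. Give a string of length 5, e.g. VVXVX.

Initial: URRRU -> [(0, 0), (0, 1), (1, 1), (2, 1), (3, 1), (3, 2)]
Fold 1: move[1]->L => ULRRU INVALID (collision), skipped
Fold 2: move[0]->D => DRRRU VALID
Fold 3: move[0]->R => RRRRU VALID
Fold 4: move[4]->R => RRRRR VALID
Fold 5: move[4]->D => RRRRD VALID

Answer: XVVVV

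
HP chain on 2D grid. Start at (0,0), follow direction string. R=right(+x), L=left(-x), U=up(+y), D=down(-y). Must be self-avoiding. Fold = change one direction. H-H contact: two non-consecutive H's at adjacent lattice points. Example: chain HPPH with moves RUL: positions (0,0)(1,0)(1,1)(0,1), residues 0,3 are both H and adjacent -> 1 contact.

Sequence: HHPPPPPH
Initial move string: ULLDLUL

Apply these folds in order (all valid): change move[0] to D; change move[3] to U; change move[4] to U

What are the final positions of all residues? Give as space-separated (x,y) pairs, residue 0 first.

Initial moves: ULLDLUL
Fold: move[0]->D => DLLDLUL (positions: [(0, 0), (0, -1), (-1, -1), (-2, -1), (-2, -2), (-3, -2), (-3, -1), (-4, -1)])
Fold: move[3]->U => DLLULUL (positions: [(0, 0), (0, -1), (-1, -1), (-2, -1), (-2, 0), (-3, 0), (-3, 1), (-4, 1)])
Fold: move[4]->U => DLLUUUL (positions: [(0, 0), (0, -1), (-1, -1), (-2, -1), (-2, 0), (-2, 1), (-2, 2), (-3, 2)])

Answer: (0,0) (0,-1) (-1,-1) (-2,-1) (-2,0) (-2,1) (-2,2) (-3,2)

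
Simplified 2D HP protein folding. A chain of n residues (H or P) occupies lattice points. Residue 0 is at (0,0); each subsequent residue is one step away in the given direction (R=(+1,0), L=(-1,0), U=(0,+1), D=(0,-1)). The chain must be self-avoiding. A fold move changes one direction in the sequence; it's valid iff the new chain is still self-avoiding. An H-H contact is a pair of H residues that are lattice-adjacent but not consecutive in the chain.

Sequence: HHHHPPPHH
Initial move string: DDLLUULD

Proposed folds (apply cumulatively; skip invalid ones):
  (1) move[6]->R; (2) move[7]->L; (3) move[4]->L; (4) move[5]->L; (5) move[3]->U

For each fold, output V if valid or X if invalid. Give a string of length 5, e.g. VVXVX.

Initial: DDLLUULD -> [(0, 0), (0, -1), (0, -2), (-1, -2), (-2, -2), (-2, -1), (-2, 0), (-3, 0), (-3, -1)]
Fold 1: move[6]->R => DDLLUURD VALID
Fold 2: move[7]->L => DDLLUURL INVALID (collision), skipped
Fold 3: move[4]->L => DDLLLURD INVALID (collision), skipped
Fold 4: move[5]->L => DDLLULRD INVALID (collision), skipped
Fold 5: move[3]->U => DDLUUURD INVALID (collision), skipped

Answer: VXXXX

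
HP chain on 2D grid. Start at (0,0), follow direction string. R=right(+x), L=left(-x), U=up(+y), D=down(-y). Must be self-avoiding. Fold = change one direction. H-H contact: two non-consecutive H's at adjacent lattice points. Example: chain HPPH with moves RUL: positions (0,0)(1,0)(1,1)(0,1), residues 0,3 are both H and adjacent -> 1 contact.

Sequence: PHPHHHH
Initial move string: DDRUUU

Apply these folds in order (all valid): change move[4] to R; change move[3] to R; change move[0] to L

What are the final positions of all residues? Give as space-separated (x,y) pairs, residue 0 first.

Answer: (0,0) (-1,0) (-1,-1) (0,-1) (1,-1) (2,-1) (2,0)

Derivation:
Initial moves: DDRUUU
Fold: move[4]->R => DDRURU (positions: [(0, 0), (0, -1), (0, -2), (1, -2), (1, -1), (2, -1), (2, 0)])
Fold: move[3]->R => DDRRRU (positions: [(0, 0), (0, -1), (0, -2), (1, -2), (2, -2), (3, -2), (3, -1)])
Fold: move[0]->L => LDRRRU (positions: [(0, 0), (-1, 0), (-1, -1), (0, -1), (1, -1), (2, -1), (2, 0)])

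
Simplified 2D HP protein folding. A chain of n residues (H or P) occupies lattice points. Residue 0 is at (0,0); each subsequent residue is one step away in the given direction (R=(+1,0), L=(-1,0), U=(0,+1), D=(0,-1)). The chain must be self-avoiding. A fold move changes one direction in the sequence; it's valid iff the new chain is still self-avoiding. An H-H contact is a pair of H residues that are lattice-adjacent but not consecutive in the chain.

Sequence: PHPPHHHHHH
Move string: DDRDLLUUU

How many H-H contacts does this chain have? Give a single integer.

Answer: 1

Derivation:
Positions: [(0, 0), (0, -1), (0, -2), (1, -2), (1, -3), (0, -3), (-1, -3), (-1, -2), (-1, -1), (-1, 0)]
H-H contact: residue 1 @(0,-1) - residue 8 @(-1, -1)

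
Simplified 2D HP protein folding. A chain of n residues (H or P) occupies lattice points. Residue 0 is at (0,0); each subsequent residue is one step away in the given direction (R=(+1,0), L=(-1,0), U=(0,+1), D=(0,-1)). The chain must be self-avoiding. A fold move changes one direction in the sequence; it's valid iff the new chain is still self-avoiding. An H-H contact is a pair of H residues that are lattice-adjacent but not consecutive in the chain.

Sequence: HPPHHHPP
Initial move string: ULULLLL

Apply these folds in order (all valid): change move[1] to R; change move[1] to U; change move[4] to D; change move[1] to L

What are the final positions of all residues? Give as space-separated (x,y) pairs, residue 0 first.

Answer: (0,0) (0,1) (-1,1) (-1,2) (-2,2) (-2,1) (-3,1) (-4,1)

Derivation:
Initial moves: ULULLLL
Fold: move[1]->R => URULLLL (positions: [(0, 0), (0, 1), (1, 1), (1, 2), (0, 2), (-1, 2), (-2, 2), (-3, 2)])
Fold: move[1]->U => UUULLLL (positions: [(0, 0), (0, 1), (0, 2), (0, 3), (-1, 3), (-2, 3), (-3, 3), (-4, 3)])
Fold: move[4]->D => UUULDLL (positions: [(0, 0), (0, 1), (0, 2), (0, 3), (-1, 3), (-1, 2), (-2, 2), (-3, 2)])
Fold: move[1]->L => ULULDLL (positions: [(0, 0), (0, 1), (-1, 1), (-1, 2), (-2, 2), (-2, 1), (-3, 1), (-4, 1)])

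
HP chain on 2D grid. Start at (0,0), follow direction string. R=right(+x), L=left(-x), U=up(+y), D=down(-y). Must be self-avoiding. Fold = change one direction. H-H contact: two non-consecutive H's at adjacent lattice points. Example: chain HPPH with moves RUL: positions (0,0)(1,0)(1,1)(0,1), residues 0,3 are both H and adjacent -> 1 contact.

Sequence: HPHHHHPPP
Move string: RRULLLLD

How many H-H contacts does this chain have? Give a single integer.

Positions: [(0, 0), (1, 0), (2, 0), (2, 1), (1, 1), (0, 1), (-1, 1), (-2, 1), (-2, 0)]
H-H contact: residue 0 @(0,0) - residue 5 @(0, 1)

Answer: 1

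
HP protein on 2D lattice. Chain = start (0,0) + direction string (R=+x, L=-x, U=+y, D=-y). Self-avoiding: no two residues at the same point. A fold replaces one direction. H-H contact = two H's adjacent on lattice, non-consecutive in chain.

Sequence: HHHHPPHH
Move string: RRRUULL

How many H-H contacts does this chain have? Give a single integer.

Positions: [(0, 0), (1, 0), (2, 0), (3, 0), (3, 1), (3, 2), (2, 2), (1, 2)]
No H-H contacts found.

Answer: 0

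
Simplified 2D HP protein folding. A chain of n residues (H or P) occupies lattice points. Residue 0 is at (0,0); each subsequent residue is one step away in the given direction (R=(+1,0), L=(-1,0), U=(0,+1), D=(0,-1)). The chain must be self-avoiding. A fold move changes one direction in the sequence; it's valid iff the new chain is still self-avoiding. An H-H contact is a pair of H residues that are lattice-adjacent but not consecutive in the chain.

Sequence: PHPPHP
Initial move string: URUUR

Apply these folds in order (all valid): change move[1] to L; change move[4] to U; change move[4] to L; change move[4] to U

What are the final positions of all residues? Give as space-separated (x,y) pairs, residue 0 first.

Answer: (0,0) (0,1) (-1,1) (-1,2) (-1,3) (-1,4)

Derivation:
Initial moves: URUUR
Fold: move[1]->L => ULUUR (positions: [(0, 0), (0, 1), (-1, 1), (-1, 2), (-1, 3), (0, 3)])
Fold: move[4]->U => ULUUU (positions: [(0, 0), (0, 1), (-1, 1), (-1, 2), (-1, 3), (-1, 4)])
Fold: move[4]->L => ULUUL (positions: [(0, 0), (0, 1), (-1, 1), (-1, 2), (-1, 3), (-2, 3)])
Fold: move[4]->U => ULUUU (positions: [(0, 0), (0, 1), (-1, 1), (-1, 2), (-1, 3), (-1, 4)])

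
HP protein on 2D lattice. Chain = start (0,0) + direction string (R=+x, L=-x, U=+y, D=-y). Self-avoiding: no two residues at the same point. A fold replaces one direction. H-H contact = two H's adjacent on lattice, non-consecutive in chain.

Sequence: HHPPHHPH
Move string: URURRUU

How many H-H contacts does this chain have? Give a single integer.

Answer: 0

Derivation:
Positions: [(0, 0), (0, 1), (1, 1), (1, 2), (2, 2), (3, 2), (3, 3), (3, 4)]
No H-H contacts found.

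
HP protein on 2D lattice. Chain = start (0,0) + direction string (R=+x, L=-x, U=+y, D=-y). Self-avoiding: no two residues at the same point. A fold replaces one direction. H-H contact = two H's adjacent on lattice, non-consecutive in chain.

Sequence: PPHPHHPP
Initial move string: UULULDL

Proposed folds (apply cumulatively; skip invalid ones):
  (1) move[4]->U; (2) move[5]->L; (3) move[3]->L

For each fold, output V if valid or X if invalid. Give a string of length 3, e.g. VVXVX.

Answer: XVV

Derivation:
Initial: UULULDL -> [(0, 0), (0, 1), (0, 2), (-1, 2), (-1, 3), (-2, 3), (-2, 2), (-3, 2)]
Fold 1: move[4]->U => UULUUDL INVALID (collision), skipped
Fold 2: move[5]->L => UULULLL VALID
Fold 3: move[3]->L => UULLLLL VALID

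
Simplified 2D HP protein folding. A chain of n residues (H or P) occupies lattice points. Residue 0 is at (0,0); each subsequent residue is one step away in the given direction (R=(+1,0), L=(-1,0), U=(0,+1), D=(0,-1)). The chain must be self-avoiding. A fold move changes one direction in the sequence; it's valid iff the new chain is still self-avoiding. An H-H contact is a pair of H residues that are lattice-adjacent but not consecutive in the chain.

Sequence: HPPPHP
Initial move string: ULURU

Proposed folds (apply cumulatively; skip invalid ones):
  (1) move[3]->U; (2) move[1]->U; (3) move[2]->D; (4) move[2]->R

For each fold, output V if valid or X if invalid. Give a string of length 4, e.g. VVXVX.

Initial: ULURU -> [(0, 0), (0, 1), (-1, 1), (-1, 2), (0, 2), (0, 3)]
Fold 1: move[3]->U => ULUUU VALID
Fold 2: move[1]->U => UUUUU VALID
Fold 3: move[2]->D => UUDUU INVALID (collision), skipped
Fold 4: move[2]->R => UURUU VALID

Answer: VVXV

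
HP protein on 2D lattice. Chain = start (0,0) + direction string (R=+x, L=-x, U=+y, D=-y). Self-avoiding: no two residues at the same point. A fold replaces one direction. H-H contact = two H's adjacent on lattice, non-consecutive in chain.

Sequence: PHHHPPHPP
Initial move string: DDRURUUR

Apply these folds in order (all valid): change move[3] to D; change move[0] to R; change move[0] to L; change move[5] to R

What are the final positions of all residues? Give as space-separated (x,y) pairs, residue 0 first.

Answer: (0,0) (-1,0) (-1,-1) (0,-1) (0,-2) (1,-2) (2,-2) (2,-1) (3,-1)

Derivation:
Initial moves: DDRURUUR
Fold: move[3]->D => DDRDRUUR (positions: [(0, 0), (0, -1), (0, -2), (1, -2), (1, -3), (2, -3), (2, -2), (2, -1), (3, -1)])
Fold: move[0]->R => RDRDRUUR (positions: [(0, 0), (1, 0), (1, -1), (2, -1), (2, -2), (3, -2), (3, -1), (3, 0), (4, 0)])
Fold: move[0]->L => LDRDRUUR (positions: [(0, 0), (-1, 0), (-1, -1), (0, -1), (0, -2), (1, -2), (1, -1), (1, 0), (2, 0)])
Fold: move[5]->R => LDRDRRUR (positions: [(0, 0), (-1, 0), (-1, -1), (0, -1), (0, -2), (1, -2), (2, -2), (2, -1), (3, -1)])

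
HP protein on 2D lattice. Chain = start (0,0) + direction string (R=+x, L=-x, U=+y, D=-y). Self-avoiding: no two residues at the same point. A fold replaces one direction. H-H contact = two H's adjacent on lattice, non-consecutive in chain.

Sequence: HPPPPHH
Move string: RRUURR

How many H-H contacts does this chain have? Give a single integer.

Positions: [(0, 0), (1, 0), (2, 0), (2, 1), (2, 2), (3, 2), (4, 2)]
No H-H contacts found.

Answer: 0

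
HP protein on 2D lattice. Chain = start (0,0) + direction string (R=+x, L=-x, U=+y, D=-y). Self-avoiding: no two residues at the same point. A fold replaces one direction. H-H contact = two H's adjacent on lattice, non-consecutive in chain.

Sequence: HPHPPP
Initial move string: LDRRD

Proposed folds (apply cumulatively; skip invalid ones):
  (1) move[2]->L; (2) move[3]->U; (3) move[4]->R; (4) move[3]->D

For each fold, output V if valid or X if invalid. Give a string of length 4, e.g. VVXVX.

Initial: LDRRD -> [(0, 0), (-1, 0), (-1, -1), (0, -1), (1, -1), (1, -2)]
Fold 1: move[2]->L => LDLRD INVALID (collision), skipped
Fold 2: move[3]->U => LDRUD INVALID (collision), skipped
Fold 3: move[4]->R => LDRRR VALID
Fold 4: move[3]->D => LDRDR VALID

Answer: XXVV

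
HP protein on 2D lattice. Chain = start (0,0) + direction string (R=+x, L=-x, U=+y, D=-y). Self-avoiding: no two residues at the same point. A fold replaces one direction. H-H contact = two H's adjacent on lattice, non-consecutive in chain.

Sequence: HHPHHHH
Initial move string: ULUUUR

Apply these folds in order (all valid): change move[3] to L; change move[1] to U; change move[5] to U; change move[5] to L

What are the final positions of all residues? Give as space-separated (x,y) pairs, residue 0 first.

Answer: (0,0) (0,1) (0,2) (0,3) (-1,3) (-1,4) (-2,4)

Derivation:
Initial moves: ULUUUR
Fold: move[3]->L => ULULUR (positions: [(0, 0), (0, 1), (-1, 1), (-1, 2), (-2, 2), (-2, 3), (-1, 3)])
Fold: move[1]->U => UUULUR (positions: [(0, 0), (0, 1), (0, 2), (0, 3), (-1, 3), (-1, 4), (0, 4)])
Fold: move[5]->U => UUULUU (positions: [(0, 0), (0, 1), (0, 2), (0, 3), (-1, 3), (-1, 4), (-1, 5)])
Fold: move[5]->L => UUULUL (positions: [(0, 0), (0, 1), (0, 2), (0, 3), (-1, 3), (-1, 4), (-2, 4)])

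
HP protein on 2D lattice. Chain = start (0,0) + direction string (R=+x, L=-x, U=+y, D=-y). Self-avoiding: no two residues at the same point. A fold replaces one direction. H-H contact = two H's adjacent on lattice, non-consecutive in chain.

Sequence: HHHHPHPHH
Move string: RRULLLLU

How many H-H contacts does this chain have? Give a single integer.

Answer: 1

Derivation:
Positions: [(0, 0), (1, 0), (2, 0), (2, 1), (1, 1), (0, 1), (-1, 1), (-2, 1), (-2, 2)]
H-H contact: residue 0 @(0,0) - residue 5 @(0, 1)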